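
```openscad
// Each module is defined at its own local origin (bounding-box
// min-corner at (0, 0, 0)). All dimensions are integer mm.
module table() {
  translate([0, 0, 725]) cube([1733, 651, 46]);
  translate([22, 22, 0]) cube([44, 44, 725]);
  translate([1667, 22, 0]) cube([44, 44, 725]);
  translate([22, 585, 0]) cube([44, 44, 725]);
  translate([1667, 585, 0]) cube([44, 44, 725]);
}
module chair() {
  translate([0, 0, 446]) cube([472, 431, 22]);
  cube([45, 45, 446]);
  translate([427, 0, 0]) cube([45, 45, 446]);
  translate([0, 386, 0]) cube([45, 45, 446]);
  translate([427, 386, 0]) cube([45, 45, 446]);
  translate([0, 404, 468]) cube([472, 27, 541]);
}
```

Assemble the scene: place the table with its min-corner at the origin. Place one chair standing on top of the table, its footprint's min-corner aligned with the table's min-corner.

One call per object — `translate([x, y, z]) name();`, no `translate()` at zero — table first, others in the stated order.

table();
translate([0, 0, 771]) chair();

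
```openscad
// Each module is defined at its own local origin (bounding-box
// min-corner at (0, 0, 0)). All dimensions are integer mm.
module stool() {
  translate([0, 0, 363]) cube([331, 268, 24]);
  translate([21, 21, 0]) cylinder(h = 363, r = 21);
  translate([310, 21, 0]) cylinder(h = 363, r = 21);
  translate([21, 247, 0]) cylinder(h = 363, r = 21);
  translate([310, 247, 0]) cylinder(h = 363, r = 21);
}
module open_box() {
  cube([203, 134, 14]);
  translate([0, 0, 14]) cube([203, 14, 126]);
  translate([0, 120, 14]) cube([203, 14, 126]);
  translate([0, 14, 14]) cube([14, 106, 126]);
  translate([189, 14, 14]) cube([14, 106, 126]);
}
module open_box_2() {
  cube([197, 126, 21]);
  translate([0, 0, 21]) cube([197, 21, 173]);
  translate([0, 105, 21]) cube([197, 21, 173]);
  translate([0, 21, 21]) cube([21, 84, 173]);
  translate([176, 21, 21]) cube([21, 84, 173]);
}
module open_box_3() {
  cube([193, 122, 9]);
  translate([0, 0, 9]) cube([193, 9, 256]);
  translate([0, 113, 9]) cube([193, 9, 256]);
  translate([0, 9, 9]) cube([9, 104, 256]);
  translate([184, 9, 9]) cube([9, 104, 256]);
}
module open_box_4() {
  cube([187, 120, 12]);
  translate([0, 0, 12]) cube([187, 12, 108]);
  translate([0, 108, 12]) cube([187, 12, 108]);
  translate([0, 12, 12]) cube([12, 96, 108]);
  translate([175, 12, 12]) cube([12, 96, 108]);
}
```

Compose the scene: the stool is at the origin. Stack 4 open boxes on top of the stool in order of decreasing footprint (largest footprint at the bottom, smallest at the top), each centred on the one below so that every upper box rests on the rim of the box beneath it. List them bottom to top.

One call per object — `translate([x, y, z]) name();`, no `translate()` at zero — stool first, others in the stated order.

stool();
translate([64, 67, 387]) open_box();
translate([67, 71, 527]) open_box_2();
translate([69, 73, 721]) open_box_3();
translate([72, 74, 986]) open_box_4();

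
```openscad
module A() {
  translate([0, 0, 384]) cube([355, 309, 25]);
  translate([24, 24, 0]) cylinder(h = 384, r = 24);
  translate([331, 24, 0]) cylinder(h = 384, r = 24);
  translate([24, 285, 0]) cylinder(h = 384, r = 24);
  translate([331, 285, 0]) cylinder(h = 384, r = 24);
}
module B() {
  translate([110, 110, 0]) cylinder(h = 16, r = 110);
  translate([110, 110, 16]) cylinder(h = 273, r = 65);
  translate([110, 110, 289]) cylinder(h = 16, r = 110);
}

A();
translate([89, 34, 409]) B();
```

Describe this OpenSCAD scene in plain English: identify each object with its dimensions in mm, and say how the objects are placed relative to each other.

A is a simple wooden stool: a rectangular seat 355 mm (x) by 309 mm (y), 25 mm thick, top face at z = 409 mm, on four round legs, each 48 mm in diameter. The legs rest on z = 0, each leg's axis is inset half a diameter from the nearest pair of seat edges (so the leg's bounding box is flush with the corner).

B is a spool: two coaxial disc flanges of radius 110 mm and thickness 16 mm, joined by a core cylinder of radius 65 mm and height 273 mm. The lower flange rests on z = 0 and the three cylinders share a vertical axis.

The spool is on top of the stool.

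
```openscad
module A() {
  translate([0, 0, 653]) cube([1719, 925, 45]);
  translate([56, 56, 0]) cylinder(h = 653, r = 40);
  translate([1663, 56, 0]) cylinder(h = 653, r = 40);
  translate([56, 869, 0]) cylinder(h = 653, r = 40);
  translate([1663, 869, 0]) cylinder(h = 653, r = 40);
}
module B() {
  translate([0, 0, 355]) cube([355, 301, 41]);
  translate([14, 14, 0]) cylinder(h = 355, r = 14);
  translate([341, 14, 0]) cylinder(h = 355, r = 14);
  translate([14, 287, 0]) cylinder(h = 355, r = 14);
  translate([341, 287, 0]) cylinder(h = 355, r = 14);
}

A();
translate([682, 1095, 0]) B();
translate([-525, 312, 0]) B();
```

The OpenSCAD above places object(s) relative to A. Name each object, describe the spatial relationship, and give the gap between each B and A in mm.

Each stool's nearest face is 170 mm from the table's bounding box.

A is a table. B is a stool. Two stools sit around the table at the +y, −x sides. The gap between each stool and the table is 170 mm.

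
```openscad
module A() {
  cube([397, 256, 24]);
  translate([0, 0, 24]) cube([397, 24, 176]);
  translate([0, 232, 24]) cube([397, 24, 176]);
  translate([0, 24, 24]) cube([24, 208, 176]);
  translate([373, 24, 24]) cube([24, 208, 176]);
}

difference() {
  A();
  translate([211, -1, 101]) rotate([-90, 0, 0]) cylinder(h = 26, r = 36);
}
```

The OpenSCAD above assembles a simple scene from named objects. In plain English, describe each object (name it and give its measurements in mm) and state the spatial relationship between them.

A is an open storage box with external size 397×256×200 mm and wall thickness 24 mm (the base is also 24 mm thick). The base covers the whole footprint; the four walls stand on the base, with the y-facing walls full-width and the x-facing walls fitting between their inner faces.

The open box has a circular hole of radius 36 mm through its front wall, centred at (x = 211, z = 101).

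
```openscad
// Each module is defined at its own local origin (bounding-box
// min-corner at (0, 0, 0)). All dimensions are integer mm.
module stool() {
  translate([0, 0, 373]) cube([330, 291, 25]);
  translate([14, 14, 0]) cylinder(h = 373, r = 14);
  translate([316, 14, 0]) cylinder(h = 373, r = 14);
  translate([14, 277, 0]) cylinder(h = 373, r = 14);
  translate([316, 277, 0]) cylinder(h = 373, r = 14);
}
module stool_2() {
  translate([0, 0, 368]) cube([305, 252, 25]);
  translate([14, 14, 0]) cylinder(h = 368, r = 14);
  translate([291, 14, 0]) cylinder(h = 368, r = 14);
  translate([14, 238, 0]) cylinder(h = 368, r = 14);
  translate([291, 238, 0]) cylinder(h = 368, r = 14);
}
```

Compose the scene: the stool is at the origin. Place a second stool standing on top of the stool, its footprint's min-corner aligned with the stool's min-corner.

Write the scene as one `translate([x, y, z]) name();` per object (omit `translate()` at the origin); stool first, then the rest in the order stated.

stool();
translate([0, 0, 398]) stool_2();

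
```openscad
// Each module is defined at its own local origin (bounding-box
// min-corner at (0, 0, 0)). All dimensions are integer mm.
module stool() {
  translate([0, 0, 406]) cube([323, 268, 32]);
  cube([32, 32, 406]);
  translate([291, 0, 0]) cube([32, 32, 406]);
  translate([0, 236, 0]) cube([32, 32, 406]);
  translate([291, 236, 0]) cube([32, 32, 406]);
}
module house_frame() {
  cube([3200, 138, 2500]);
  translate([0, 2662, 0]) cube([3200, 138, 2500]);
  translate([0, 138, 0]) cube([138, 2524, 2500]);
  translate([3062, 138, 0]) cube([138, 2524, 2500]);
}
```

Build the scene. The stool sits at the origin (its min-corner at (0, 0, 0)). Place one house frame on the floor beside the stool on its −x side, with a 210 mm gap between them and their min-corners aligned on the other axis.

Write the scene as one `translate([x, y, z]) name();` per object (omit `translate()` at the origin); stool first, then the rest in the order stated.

stool();
translate([-3410, 0, 0]) house_frame();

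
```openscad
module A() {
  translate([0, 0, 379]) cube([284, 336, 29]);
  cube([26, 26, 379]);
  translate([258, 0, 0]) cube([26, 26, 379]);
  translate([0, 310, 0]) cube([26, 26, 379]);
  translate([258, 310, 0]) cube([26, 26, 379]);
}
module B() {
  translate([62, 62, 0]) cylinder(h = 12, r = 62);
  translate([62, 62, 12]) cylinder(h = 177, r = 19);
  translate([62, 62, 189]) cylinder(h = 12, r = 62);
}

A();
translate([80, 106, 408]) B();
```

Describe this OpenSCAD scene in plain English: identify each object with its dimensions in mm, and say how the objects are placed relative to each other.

A is a four-legged stool. The seat is a 284×336×29 mm slab whose top surface is at z = 408 mm; four square legs, each 26×26 mm in cross-section, run from the floor (z = 0) to the underside of the seat, each flush with a corner of the seat.

B is a spool: two coaxial disc flanges of radius 62 mm and thickness 12 mm, joined by a core cylinder of radius 19 mm and height 177 mm. The lower flange rests on z = 0 and the three cylinders share a vertical axis.

The spool is on top of the stool, centred.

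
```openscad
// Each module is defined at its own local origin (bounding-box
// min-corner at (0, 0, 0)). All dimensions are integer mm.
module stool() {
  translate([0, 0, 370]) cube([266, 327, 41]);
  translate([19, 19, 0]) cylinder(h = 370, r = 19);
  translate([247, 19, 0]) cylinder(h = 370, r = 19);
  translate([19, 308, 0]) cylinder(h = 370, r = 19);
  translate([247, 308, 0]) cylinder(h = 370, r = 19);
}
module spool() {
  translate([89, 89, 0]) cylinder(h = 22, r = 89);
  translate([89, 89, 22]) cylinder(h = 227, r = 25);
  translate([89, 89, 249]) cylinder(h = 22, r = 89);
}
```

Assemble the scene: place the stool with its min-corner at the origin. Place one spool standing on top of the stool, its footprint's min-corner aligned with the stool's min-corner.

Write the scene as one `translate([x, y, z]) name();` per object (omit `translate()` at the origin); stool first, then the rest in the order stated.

stool();
translate([0, 0, 411]) spool();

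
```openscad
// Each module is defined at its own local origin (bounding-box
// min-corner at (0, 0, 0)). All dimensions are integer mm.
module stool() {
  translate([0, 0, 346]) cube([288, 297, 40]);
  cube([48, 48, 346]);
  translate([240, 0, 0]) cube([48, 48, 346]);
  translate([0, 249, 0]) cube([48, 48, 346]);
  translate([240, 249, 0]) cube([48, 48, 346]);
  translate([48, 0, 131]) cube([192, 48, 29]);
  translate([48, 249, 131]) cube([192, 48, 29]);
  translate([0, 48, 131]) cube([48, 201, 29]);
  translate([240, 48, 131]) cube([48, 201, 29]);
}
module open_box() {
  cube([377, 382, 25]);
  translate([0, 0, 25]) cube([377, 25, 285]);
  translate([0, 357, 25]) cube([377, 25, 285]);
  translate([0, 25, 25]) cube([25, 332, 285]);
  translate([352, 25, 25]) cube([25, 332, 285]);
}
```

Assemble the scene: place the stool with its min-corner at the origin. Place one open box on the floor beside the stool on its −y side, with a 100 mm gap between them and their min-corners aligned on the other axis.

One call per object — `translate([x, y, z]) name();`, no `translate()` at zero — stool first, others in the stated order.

stool();
translate([0, -482, 0]) open_box();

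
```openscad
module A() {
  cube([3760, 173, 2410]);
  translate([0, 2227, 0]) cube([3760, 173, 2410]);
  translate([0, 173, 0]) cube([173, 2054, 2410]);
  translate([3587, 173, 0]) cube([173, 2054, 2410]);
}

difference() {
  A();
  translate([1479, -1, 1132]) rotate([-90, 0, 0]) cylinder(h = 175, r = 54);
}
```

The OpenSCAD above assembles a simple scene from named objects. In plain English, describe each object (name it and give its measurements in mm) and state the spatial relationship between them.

A is a box-shaped house frame (walls only): outside footprint 3760×2400 mm, wall height 2410 mm, wall thickness 173 mm. The two y-facing walls run the full x-width; the two x-facing walls fit between the inner faces of the y-facing walls.

The house frame has a circular hole of radius 54 mm through its front wall, centred at (x = 1479, z = 1132).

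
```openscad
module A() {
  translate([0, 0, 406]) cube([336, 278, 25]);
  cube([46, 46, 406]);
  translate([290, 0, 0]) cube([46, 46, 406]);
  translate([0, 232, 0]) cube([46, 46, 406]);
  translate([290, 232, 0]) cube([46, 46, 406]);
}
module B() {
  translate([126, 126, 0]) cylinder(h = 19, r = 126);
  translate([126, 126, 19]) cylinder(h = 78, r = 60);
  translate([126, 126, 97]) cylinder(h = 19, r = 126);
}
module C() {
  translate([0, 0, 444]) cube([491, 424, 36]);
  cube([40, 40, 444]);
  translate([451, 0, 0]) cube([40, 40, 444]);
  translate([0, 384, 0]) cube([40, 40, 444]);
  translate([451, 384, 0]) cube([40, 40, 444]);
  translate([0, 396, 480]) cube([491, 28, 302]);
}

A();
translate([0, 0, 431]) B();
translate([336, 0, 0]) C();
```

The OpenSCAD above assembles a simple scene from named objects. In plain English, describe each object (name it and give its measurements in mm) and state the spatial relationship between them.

A is a four-legged stool. The seat is a 336×278×25 mm slab whose top surface is at z = 431 mm; four square legs, each 46×46 mm in cross-section, run from the floor (z = 0) to the underside of the seat, each flush with a corner of the seat.

B is a spool: two coaxial disc flanges of radius 126 mm and thickness 19 mm, joined by a core cylinder of radius 60 mm and height 78 mm. The lower flange rests on z = 0 and the three cylinders share a vertical axis.

C is a chair: 491×424 mm seat, 36 mm thick, top at z = 480 mm, on four 40 mm square corner legs flush with the seat edges. A 28 mm thick backrest slab spans the full seat width, extending 302 mm above the seat top, its back face flush with the seat's +y edge.

The spool is on top of the stool. The chair is against the stool's +x side, with their −y faces flush.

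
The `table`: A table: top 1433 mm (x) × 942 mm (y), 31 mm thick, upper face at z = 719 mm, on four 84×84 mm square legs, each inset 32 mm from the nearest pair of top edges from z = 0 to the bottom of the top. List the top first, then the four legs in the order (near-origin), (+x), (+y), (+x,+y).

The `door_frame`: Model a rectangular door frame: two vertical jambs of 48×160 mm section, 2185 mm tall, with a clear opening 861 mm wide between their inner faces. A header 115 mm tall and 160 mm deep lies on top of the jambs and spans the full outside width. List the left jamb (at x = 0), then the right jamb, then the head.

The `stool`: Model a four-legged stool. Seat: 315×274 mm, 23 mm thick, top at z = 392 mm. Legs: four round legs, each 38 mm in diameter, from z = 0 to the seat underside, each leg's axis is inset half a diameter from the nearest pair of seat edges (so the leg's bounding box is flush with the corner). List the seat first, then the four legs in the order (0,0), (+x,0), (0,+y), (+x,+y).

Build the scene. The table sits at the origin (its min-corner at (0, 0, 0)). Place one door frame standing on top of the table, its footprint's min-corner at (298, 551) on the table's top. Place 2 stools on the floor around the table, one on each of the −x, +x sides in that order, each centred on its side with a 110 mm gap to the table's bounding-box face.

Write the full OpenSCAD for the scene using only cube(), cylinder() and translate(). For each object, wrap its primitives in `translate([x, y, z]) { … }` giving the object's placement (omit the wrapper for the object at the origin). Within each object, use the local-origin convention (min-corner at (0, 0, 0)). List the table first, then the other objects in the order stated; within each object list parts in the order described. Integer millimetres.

translate([0, 0, 688]) cube([1433, 942, 31]);
translate([32, 32, 0]) cube([84, 84, 688]);
translate([1317, 32, 0]) cube([84, 84, 688]);
translate([32, 826, 0]) cube([84, 84, 688]);
translate([1317, 826, 0]) cube([84, 84, 688]);
translate([298, 551, 719]) {
  cube([48, 160, 2185]);
  translate([909, 0, 0]) cube([48, 160, 2185]);
  translate([0, 0, 2185]) cube([957, 160, 115]);
}
translate([-425, 334, 0]) {
  translate([0, 0, 369]) cube([315, 274, 23]);
  translate([19, 19, 0]) cylinder(h = 369, r = 19);
  translate([296, 19, 0]) cylinder(h = 369, r = 19);
  translate([19, 255, 0]) cylinder(h = 369, r = 19);
  translate([296, 255, 0]) cylinder(h = 369, r = 19);
}
translate([1543, 334, 0]) {
  translate([0, 0, 369]) cube([315, 274, 23]);
  translate([19, 19, 0]) cylinder(h = 369, r = 19);
  translate([296, 19, 0]) cylinder(h = 369, r = 19);
  translate([19, 255, 0]) cylinder(h = 369, r = 19);
  translate([296, 255, 0]) cylinder(h = 369, r = 19);
}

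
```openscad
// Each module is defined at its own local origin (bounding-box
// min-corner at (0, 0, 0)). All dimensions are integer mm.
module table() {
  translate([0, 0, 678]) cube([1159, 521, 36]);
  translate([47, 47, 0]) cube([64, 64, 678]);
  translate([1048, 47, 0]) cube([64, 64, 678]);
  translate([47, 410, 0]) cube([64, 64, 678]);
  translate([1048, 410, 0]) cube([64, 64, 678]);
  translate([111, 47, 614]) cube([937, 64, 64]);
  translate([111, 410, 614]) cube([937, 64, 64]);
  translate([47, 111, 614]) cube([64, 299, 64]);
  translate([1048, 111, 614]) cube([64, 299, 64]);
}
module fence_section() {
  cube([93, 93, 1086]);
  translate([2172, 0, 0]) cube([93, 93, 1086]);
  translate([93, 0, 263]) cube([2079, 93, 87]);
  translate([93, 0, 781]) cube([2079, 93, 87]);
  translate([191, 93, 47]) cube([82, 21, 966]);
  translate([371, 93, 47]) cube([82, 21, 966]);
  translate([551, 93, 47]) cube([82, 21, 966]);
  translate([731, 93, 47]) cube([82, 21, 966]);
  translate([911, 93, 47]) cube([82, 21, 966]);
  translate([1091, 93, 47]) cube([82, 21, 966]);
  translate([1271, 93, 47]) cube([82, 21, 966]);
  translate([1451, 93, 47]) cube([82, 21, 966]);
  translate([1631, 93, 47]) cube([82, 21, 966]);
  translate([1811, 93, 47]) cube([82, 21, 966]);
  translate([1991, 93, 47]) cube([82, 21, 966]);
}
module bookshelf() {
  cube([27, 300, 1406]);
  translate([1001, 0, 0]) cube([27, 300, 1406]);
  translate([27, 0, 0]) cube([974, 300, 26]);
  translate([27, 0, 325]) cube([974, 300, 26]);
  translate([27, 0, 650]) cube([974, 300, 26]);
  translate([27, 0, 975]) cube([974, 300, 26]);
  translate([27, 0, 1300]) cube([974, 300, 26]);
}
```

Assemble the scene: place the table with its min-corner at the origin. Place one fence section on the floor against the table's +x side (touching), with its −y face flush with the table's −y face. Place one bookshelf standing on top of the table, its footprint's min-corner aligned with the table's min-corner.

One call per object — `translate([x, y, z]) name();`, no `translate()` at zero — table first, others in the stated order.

table();
translate([1159, 0, 0]) fence_section();
translate([0, 0, 714]) bookshelf();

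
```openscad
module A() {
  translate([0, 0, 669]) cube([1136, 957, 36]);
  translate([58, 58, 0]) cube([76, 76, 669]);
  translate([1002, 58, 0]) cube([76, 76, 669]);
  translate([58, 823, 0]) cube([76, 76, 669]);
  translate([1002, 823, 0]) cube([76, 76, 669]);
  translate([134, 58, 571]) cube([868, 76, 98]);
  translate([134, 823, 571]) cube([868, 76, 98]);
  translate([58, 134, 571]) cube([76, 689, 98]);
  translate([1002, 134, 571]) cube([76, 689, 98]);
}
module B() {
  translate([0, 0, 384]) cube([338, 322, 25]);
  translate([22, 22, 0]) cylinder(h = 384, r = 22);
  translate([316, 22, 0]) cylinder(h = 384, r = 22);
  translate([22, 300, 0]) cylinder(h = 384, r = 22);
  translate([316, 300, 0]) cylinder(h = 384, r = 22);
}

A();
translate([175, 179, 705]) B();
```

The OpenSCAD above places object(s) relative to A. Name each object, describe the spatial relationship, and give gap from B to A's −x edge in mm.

A is a table. B is a stool. The stool is on top of the table. The gap from the stool to the table's −x edge is 175 mm.

The stool's min-x is at 175; the table's min-x is 0; gap = 175 mm.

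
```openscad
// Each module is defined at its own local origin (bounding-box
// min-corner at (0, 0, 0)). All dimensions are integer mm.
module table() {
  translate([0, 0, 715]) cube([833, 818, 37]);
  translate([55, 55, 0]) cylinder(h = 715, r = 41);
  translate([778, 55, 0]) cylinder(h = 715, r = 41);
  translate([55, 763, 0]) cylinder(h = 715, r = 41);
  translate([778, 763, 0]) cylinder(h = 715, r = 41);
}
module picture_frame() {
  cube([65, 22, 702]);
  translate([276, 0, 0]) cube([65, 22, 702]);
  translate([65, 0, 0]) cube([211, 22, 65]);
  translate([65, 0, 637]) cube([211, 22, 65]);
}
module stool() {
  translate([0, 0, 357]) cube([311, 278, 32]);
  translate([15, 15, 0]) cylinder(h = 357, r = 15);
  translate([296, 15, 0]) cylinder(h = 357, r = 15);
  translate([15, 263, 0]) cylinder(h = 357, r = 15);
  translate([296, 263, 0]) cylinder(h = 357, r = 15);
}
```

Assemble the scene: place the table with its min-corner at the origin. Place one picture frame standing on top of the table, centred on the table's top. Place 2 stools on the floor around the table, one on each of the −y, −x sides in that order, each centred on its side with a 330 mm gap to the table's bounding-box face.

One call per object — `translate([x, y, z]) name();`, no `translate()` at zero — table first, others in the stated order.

table();
translate([246, 398, 752]) picture_frame();
translate([261, -608, 0]) stool();
translate([-641, 270, 0]) stool();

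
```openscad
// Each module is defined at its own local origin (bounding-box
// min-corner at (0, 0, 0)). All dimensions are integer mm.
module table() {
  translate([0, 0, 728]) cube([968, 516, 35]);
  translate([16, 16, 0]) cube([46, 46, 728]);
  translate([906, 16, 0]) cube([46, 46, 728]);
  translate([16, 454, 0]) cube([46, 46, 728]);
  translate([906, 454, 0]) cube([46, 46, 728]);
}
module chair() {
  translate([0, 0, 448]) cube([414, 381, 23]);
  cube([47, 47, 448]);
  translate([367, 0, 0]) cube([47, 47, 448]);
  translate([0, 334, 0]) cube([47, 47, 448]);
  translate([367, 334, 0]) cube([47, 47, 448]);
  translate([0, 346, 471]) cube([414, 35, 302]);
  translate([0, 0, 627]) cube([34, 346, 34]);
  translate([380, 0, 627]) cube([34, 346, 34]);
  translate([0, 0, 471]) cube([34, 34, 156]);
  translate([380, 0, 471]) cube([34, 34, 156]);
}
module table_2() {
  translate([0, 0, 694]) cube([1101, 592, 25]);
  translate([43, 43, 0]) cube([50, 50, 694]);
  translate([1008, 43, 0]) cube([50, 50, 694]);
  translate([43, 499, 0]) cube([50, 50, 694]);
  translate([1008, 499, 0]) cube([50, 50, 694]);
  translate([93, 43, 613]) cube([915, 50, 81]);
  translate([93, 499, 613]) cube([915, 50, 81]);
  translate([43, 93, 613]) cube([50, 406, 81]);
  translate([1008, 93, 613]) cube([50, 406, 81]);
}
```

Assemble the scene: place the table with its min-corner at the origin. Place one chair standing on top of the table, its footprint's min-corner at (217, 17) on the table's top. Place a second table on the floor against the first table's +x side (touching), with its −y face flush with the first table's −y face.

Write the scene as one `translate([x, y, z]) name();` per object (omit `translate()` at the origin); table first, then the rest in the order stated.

table();
translate([217, 17, 763]) chair();
translate([968, 0, 0]) table_2();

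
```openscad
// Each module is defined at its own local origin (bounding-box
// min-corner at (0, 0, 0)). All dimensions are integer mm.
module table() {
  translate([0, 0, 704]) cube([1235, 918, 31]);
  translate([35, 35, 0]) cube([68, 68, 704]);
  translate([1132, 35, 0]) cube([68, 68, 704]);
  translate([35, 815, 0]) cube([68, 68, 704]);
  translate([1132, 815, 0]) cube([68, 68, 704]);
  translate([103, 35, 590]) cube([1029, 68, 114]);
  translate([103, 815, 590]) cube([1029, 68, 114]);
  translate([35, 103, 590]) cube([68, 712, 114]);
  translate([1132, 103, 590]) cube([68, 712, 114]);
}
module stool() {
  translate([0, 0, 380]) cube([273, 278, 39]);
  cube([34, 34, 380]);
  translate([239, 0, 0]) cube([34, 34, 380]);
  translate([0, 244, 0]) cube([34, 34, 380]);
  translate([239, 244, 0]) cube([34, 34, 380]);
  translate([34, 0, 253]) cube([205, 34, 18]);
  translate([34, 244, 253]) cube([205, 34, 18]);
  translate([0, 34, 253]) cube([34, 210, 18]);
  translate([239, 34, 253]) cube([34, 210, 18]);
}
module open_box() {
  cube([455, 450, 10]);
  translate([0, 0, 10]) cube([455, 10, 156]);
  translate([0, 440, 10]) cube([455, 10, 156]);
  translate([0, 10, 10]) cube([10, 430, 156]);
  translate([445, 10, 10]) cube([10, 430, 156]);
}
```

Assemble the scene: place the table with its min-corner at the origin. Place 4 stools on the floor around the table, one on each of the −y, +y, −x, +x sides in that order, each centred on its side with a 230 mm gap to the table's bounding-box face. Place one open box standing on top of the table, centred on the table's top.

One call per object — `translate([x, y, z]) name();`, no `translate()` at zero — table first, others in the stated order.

table();
translate([481, -508, 0]) stool();
translate([481, 1148, 0]) stool();
translate([-503, 320, 0]) stool();
translate([1465, 320, 0]) stool();
translate([390, 234, 735]) open_box();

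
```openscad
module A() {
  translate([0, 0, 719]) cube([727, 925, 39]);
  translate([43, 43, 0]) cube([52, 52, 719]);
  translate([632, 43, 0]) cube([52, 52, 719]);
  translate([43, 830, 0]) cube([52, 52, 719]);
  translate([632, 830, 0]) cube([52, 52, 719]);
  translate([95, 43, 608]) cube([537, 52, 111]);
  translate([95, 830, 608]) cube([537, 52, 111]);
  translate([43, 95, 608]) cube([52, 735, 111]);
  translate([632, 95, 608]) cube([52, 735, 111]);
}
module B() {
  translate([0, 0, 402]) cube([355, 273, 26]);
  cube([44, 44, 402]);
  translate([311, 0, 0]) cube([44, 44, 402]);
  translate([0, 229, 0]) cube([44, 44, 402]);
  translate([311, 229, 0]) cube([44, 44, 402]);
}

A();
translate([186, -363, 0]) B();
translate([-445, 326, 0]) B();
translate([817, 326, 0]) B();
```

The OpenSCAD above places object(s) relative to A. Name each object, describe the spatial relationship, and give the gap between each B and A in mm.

Each stool's nearest face is 90 mm from the table's bounding box.

A is a table. B is a stool. Three stools sit around the table at the −y, −x, +x sides. The gap between each stool and the table is 90 mm.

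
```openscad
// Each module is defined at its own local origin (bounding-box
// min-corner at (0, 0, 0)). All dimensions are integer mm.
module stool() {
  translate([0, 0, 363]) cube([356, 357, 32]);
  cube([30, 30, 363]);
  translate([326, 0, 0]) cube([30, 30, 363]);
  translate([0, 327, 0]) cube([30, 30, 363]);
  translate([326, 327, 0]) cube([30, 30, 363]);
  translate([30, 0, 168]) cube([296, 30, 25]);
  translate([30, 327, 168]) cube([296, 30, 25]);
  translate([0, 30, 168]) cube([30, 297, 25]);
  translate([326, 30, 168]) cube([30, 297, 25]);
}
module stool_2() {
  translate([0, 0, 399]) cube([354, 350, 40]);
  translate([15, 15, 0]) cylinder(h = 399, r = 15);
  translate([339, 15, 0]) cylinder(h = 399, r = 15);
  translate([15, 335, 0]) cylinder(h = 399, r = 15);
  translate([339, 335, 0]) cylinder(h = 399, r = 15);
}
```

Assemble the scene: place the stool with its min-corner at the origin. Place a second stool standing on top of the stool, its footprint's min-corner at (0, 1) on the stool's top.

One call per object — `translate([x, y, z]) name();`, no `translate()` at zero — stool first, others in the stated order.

stool();
translate([0, 1, 395]) stool_2();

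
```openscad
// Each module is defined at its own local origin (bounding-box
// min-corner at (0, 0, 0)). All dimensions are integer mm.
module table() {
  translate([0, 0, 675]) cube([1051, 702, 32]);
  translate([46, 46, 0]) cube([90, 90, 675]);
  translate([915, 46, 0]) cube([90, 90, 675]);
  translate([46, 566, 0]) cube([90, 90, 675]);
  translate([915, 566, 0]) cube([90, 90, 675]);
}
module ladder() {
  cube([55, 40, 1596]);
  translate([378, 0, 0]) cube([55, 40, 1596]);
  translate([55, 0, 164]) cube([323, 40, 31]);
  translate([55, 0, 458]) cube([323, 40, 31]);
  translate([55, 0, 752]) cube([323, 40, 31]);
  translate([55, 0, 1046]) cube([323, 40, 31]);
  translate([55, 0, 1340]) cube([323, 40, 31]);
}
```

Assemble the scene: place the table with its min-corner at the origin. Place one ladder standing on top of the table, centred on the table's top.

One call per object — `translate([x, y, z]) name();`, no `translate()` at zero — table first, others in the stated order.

table();
translate([309, 331, 707]) ladder();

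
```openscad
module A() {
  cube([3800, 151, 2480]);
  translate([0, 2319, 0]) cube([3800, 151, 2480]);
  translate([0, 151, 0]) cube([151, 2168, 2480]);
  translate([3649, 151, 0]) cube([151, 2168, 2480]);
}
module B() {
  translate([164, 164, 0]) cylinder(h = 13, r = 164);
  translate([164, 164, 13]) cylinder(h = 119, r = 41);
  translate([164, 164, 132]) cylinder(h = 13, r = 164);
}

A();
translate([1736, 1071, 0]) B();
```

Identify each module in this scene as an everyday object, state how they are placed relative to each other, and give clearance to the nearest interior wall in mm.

Clearances: x = 1585, y = 920; minimum 920 mm.

A is a house frame. B is a spool. The spool sits inside the house frame, centred. The clearance to the nearest interior wall is 920 mm.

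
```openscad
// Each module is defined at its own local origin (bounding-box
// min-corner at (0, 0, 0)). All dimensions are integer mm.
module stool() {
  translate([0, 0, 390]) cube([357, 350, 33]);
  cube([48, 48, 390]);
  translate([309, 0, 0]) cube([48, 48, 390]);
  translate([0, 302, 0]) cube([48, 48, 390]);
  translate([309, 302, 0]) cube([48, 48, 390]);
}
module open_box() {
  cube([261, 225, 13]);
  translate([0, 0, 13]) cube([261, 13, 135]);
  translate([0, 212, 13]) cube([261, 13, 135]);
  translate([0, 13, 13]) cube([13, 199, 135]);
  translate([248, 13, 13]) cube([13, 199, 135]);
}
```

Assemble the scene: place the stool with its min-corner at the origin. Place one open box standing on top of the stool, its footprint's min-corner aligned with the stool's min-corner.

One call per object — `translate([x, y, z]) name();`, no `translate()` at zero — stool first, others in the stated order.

stool();
translate([0, 0, 423]) open_box();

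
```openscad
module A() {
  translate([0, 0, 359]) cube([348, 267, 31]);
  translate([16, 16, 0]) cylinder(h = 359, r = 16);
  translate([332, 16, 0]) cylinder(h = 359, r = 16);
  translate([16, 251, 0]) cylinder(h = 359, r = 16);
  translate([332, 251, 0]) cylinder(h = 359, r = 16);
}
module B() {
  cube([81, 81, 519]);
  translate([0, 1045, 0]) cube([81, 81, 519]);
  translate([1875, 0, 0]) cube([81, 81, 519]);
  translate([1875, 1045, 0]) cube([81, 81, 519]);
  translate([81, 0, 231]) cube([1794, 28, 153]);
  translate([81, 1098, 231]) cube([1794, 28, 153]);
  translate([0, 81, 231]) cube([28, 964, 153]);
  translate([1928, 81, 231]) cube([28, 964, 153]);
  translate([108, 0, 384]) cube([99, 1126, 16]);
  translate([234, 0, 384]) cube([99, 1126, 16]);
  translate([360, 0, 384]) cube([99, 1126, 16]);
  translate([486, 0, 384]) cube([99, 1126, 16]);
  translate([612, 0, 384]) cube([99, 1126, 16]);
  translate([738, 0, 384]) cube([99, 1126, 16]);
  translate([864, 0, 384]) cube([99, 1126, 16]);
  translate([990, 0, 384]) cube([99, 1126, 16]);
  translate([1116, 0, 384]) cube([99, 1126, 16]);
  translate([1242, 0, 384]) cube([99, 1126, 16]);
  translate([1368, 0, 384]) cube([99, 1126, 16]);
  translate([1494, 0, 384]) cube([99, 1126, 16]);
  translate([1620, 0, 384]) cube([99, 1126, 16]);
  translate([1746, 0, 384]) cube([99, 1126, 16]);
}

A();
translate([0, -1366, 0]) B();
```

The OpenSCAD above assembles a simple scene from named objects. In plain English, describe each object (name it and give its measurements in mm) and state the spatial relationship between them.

A is a four-legged stool. The seat is a 348×267×31 mm slab whose top surface is at z = 390 mm; four round legs, each 32 mm in diameter, run from the floor (z = 0) to the underside of the seat, each leg's axis is inset half a diameter from the nearest pair of seat edges (so the leg's bounding box is flush with the corner).

B is a bed frame 1956 mm long (x) by 1126 mm wide (y). Four 81×81 mm corner posts, 519 mm tall, at the corners of the footprint. Four rails of 28 mm thickness and 153 mm height run between adjacent posts with their undersides at z = 231 mm, their outer faces flush with the outside of the frame (the two x-running rails run between the posts' inner faces; the two y-running rails run between the posts' inner faces). 14 slats, each 99 mm wide (x) and 16 mm thick, lie across the top of the two x-running rails, running the full 1126 mm width of the frame in y; the slats are evenly spaced along x between the inner faces of the end posts with equal gaps (rounded down to the nearest mm) at the −x end and between each pair — any rounding remainder accumulates at the +x end.

The bed frame is on the floor beside the stool on its −y side.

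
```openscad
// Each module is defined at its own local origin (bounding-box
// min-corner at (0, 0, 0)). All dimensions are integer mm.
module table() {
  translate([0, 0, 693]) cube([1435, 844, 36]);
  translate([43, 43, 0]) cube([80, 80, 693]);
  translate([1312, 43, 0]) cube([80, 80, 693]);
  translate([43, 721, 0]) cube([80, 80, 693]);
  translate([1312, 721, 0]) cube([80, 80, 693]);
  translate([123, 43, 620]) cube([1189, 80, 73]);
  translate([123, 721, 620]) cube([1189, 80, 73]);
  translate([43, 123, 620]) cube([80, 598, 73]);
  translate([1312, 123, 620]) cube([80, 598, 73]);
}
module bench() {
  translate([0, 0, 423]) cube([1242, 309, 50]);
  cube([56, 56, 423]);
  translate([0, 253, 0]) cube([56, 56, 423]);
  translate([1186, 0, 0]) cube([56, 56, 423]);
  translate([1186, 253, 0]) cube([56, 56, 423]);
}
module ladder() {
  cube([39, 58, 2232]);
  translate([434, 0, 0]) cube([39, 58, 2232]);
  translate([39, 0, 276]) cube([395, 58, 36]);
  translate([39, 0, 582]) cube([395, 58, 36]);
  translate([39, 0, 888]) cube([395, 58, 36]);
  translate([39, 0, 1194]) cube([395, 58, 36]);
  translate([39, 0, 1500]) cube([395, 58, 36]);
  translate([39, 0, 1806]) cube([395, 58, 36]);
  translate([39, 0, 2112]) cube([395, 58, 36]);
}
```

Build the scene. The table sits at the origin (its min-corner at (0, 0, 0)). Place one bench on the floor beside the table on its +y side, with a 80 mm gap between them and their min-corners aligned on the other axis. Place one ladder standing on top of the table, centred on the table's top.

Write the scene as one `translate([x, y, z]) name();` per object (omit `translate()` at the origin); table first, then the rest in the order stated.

table();
translate([0, 924, 0]) bench();
translate([481, 393, 729]) ladder();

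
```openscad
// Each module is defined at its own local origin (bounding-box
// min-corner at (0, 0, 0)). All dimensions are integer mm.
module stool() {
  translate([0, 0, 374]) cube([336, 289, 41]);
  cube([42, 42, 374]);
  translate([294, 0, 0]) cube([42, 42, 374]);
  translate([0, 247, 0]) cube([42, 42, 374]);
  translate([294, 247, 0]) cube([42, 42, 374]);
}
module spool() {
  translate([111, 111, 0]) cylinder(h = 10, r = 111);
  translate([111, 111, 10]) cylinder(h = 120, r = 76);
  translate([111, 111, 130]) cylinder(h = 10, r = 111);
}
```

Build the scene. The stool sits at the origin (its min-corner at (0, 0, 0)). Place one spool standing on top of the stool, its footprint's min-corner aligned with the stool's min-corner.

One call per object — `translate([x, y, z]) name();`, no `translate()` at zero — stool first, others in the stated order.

stool();
translate([0, 0, 415]) spool();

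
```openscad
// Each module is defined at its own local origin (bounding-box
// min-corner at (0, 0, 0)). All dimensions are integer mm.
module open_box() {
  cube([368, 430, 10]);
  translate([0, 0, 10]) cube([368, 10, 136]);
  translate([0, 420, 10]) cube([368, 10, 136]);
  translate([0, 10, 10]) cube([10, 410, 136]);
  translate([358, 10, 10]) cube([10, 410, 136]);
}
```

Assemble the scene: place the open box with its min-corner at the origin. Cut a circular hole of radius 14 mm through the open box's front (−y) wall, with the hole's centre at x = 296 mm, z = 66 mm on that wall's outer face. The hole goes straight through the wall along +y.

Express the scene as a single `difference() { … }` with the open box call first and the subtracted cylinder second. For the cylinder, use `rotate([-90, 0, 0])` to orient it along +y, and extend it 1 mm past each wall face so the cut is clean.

difference() {
  open_box();
  translate([296, -1, 66]) rotate([-90, 0, 0]) cylinder(h = 12, r = 14);
}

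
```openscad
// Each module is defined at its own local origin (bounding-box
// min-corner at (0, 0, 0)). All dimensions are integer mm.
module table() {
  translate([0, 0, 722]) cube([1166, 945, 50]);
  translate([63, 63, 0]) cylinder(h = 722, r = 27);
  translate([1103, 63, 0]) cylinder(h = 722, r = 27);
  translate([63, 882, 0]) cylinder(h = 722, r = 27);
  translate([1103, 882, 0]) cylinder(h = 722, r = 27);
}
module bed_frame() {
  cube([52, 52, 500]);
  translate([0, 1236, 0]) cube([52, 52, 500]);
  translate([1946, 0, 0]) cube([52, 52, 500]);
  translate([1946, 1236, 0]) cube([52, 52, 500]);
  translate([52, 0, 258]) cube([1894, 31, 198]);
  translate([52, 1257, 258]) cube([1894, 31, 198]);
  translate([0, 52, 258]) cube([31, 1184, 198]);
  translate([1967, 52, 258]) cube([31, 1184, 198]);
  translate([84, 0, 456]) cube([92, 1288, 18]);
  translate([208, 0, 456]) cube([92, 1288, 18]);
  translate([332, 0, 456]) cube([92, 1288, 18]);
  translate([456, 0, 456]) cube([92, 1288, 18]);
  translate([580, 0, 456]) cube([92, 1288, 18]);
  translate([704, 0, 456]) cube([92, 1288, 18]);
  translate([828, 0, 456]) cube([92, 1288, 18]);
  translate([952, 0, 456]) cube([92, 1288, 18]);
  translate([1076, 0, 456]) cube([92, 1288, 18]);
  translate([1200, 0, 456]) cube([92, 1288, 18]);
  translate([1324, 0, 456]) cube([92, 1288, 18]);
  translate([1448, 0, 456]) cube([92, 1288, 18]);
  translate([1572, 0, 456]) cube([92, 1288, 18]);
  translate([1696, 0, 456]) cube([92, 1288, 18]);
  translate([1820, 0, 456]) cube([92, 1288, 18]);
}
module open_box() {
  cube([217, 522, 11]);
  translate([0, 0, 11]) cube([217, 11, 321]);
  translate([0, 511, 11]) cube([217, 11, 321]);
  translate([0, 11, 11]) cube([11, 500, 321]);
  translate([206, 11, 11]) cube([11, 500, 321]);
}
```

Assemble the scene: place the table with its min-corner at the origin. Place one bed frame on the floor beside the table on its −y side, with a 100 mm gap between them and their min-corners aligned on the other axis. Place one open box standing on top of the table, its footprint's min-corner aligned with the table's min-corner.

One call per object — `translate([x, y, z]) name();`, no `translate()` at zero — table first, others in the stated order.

table();
translate([0, -1388, 0]) bed_frame();
translate([0, 0, 772]) open_box();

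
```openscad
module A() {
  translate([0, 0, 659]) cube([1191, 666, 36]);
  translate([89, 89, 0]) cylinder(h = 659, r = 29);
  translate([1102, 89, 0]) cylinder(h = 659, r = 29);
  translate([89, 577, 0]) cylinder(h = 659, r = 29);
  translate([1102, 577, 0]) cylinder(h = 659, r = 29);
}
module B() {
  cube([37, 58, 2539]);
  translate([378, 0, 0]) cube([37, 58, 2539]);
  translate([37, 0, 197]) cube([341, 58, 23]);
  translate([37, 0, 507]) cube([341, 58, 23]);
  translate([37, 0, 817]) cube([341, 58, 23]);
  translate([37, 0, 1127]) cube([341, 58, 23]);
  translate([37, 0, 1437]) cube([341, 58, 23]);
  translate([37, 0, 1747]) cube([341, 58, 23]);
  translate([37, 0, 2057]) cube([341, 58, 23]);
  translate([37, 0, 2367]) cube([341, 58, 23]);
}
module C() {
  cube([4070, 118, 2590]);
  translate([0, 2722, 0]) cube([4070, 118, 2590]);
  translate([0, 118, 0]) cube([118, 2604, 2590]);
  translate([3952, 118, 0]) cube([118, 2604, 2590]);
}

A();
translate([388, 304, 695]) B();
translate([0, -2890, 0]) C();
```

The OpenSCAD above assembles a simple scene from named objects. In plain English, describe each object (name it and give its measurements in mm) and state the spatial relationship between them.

A is a rectangular dining table. The top is 1191×666×36 mm with its upper surface at z = 695 mm. It stands on four round legs of 58 mm diameter, each leg's bounding box inset 60 mm from the nearest pair of top edges, running from the floor to the underside of the top.

B is a wooden ladder with two side rails of 37×58 mm section and 2539 mm height, set 415 mm apart overall. Between them run 8 rectangular rungs (58 mm deep, 23 mm thick), front faces flush with the rails' −y face. The bottom of the first rung is 197 mm above the floor and each subsequent rung is 310 mm higher than the one below.

C is the wall frame of a small rectangular building: four walls, each 2590 mm tall and 118 mm thick, enclosing a footprint 4070 mm (x) by 2840 mm (y) outside-to-outside, with no floor or roof. The front and back walls (the −y and +y sides) span the full width; the two side walls fit between them.

The ladder is on top of the table, centred. The house frame is on the floor beside the table on its −y side.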